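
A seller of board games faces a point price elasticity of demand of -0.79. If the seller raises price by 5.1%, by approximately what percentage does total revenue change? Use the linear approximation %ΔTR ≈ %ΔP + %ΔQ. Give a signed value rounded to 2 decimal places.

+1.07%

%ΔQ ≈ Ed × %ΔP = (-0.79) × (+5.1%) = -4.0290%
%ΔTR ≈ %ΔP + %ΔQ = (+5.1%) + (-4.0290%) = +1.0710%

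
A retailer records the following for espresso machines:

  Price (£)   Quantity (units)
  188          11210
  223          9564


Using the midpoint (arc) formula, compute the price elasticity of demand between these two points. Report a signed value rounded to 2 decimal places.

-0.93

%ΔQ = (9564 − 11210) / [(11210 + 9564)/2] = -1646/10387 = -0.158467…
%ΔP = (223 − 188) / [(188 + 223)/2] = 35/205.5 = 0.170316…
Arc Ed = %ΔQ / %ΔP = (-1646/10387) / (35/205.5) = -0.9304…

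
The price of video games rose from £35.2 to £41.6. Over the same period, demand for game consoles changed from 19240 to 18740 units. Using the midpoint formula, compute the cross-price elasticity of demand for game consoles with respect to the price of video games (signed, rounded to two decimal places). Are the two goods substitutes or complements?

-0.16; complements

%ΔQ_{game consoles} = (18740 − 19240)/avg = -500/18990 = -0.026329…
%ΔP_{video games} = (41.6 − 35.2)/avg = 6.4/38.4 = 0.166666…
E_cross = (-500/18990) / (6.4/38.4) = -0.1579…
E_cross < 0 ⇒ the goods are complements.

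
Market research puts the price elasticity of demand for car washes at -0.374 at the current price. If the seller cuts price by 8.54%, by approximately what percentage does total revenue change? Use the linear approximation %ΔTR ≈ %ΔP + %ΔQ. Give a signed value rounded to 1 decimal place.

%ΔQ ≈ Ed × %ΔP = (-0.374) × (-8.54%) = +3.1940%
%ΔTR ≈ %ΔP + %ΔQ = (-8.54%) + (+3.1940%) = -5.3460%

-5.3%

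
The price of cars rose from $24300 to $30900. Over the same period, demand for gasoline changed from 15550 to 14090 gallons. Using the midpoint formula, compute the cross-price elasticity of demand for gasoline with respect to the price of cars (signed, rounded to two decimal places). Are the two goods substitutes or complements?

%ΔQ_{gasoline} = (14090 − 15550)/avg = -1460/14820 = -0.098515…
%ΔP_{cars} = (30900 − 24300)/avg = 6600/27600 = 0.239130…
E_cross = (-1460/14820) / (6600/27600) = -0.4119…
E_cross < 0 ⇒ the goods are complements.

-0.41; complements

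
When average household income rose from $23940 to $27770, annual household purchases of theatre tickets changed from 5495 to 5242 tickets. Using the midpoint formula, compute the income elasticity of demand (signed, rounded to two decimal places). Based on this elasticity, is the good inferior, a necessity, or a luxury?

%ΔQ = (5242 − 5495)/[( 5495 + 5242)/2] = -253/5368.5 = -0.047126…
%ΔIncome = (27770 − 23940)/[( 23940 + 27770)/2] = 3830/25855 = 0.148133…
E_income = (-253/5368.5) / (3830/25855) = -0.3181…
E_income < 0 ⇒ inferior good.

-0.32; inferior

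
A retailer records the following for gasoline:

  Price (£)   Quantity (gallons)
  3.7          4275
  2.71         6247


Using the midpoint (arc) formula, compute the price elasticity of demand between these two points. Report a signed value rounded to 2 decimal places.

%ΔQ = (6247 − 4275) / [(4275 + 6247)/2] = 1972/5261 = 0.374833…
%ΔP = (2.71 − 3.7) / [(3.7 + 2.71)/2] = -0.99/3.205 = -0.308892…
Arc Ed = %ΔQ / %ΔP = (1972/5261) / (-0.99/3.205) = -1.2134…

-1.21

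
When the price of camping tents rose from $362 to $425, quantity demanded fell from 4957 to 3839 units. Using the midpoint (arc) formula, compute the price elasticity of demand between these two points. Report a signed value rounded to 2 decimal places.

-1.59

%ΔQ = (3839 − 4957) / [(4957 + 3839)/2] = -1118/4398 = -0.254206…
%ΔP = (425 − 362) / [(362 + 425)/2] = 63/393.5 = 0.160101…
Arc Ed = %ΔQ / %ΔP = (-1118/4398) / (63/393.5) = -1.5877…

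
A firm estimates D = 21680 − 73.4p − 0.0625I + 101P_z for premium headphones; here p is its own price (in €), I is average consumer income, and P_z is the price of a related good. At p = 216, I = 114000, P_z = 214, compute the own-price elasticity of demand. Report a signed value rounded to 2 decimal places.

At the given values, D = 21680 − 73.4(216) − 0.0625(114000) + 101(214) = 20314.6.
∂D/∂p = −73.4.
E = (-73.4) × (216/20314.6) = -0.7804…

-0.78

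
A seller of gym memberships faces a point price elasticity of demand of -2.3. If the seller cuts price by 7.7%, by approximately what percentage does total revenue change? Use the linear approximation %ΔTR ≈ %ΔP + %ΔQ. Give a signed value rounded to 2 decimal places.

+10.01%

%ΔQ ≈ Ed × %ΔP = (-2.3) × (-7.7%) = +17.7100%
%ΔTR ≈ %ΔP + %ΔQ = (-7.7%) + (+17.7100%) = +10.0100%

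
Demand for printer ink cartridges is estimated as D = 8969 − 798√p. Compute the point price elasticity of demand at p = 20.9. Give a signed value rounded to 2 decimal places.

-0.34

dD/dp = −798/(2√p) = -87.277. At p = 20.9, D = 5320.82.
Ed = (dD/dp)·(p/D) = (-87.277) × (20.9/5320.82) = -0.3428…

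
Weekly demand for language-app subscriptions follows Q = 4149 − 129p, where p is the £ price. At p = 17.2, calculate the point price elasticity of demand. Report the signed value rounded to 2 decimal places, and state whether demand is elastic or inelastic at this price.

dQ/dp = −129. At p = 17.2, Q = 4149 − 129(17.2) = 1930.2.
Ed = (dQ/dp)·(p/Q) = −129 × (17.2/1930.2) = -1.1495…
|Ed| = 1.15 > 1, so demand is elastic.

-1.15; elastic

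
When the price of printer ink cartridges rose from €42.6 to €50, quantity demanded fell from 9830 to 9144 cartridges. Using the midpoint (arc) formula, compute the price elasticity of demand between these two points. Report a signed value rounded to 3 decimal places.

-0.452

%ΔQ = (9144 − 9830) / [(9830 + 9144)/2] = -686/9487 = -0.072309…
%ΔP = (50 − 42.6) / [(42.6 + 50)/2] = 7.4/46.3 = 0.159827…
Arc Ed = %ΔQ / %ΔP = (-686/9487) / (7.4/46.3) = -0.45242…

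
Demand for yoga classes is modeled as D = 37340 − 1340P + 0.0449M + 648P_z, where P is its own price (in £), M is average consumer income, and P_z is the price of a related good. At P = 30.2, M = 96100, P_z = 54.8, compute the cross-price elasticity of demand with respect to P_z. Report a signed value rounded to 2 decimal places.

0.97

At the given values, D = 37340 − 1340(30.2) + 0.0449(96100) + 648(54.8) = 36697.29.
∂D/∂P_z = 648.
E = (648) × (54.8/36697.29) = 0.9676…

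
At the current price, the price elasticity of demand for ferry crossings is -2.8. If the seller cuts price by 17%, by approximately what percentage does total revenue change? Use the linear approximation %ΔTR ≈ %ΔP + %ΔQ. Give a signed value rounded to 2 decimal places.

+30.60%

%ΔQ ≈ Ed × %ΔP = (-2.8) × (-17%) = +47.6000%
%ΔTR ≈ %ΔP + %ΔQ = (-17%) + (+47.6000%) = +30.6000%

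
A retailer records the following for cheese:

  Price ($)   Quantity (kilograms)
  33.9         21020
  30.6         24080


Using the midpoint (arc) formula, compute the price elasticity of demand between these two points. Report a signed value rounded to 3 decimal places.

%ΔQ = (24080 − 21020) / [(21020 + 24080)/2] = 3060/22550 = 0.135698…
%ΔP = (30.6 − 33.9) / [(33.9 + 30.6)/2] = -3.3/32.25 = -0.102325…
Arc Ed = %ΔQ / %ΔP = (3060/22550) / (-3.3/32.25) = -1.32614…

-1.326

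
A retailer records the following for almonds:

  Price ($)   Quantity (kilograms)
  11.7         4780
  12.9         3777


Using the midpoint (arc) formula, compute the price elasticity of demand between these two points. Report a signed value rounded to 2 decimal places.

-2.40

%ΔQ = (3777 − 4780) / [(4780 + 3777)/2] = -1003/4278.5 = -0.234427…
%ΔP = (12.9 − 11.7) / [(11.7 + 12.9)/2] = 1.2/12.3 = 0.097560…
Arc Ed = %ΔQ / %ΔP = (-1003/4278.5) / (1.2/12.3) = -2.4028…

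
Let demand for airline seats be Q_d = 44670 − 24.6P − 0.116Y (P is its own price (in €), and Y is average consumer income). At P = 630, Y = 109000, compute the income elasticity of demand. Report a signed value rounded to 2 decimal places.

-0.77

At the given values, Q_d = 44670 − 24.6(630) − 0.116(109000) = 16528.
∂Q_d/∂Y = -0.116.
E = (-0.116) × (109000/16528) = -0.7650…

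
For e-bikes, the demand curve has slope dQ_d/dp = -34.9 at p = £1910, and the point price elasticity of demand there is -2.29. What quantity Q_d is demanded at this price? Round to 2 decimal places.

Ed = (dQ_d/dp)·(p/Q_d) ⇒ Q_d = (dQ_d/dp)·p/Ed = (-34.9)·1910/(-2.29) = 29108.7336…

29108.73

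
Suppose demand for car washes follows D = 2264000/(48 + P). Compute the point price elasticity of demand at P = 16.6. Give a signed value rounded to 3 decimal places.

-0.257

dD/dP = −2264000/(48 + P)² = -542.515. At P = 16.6, D = 35046.4.
Ed = (dD/dP)·(P/D) = (-542.515) × (16.6/35046.4) = -0.25696…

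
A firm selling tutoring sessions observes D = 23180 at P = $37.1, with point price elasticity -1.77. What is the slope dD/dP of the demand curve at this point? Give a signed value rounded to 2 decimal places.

-1105.89

Ed = (dD/dP)·(P/D) ⇒ dD/dP = Ed·D/P = (-1.77)·23180/37.1 = -1105.8921…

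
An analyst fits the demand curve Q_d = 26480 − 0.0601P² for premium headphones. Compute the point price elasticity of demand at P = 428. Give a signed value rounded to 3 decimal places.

-1.423

dQ_d/dP = −2·0.0601·P = -51.4456. At P = 428, Q_d = 15470.6416.
Ed = (dQ_d/dP)·(P/Q_d) = (-51.4456) × (428/15470.6416) = -1.42325…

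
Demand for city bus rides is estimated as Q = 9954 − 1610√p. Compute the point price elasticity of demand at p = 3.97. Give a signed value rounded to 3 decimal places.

dQ/dp = −1610/(2√p) = -404.018. At p = 3.97, Q = 6746.1.
Ed = (dQ/dp)·(p/Q) = (-404.018) × (3.97/6746.1) = -0.23775…

-0.238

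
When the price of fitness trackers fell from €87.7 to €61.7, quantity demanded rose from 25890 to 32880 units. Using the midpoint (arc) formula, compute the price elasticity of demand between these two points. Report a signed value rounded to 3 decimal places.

-0.683

%ΔQ = (32880 − 25890) / [(25890 + 32880)/2] = 6990/29385 = 0.237876…
%ΔP = (61.7 − 87.7) / [(87.7 + 61.7)/2] = -26/74.7 = -0.348058…
Arc Ed = %ΔQ / %ΔP = (6990/29385) / (-26/74.7) = -0.68343…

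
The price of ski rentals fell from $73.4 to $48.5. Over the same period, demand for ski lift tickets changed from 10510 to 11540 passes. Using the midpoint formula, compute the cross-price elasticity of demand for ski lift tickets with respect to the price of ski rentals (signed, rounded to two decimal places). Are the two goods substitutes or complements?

%ΔQ_{ski lift tickets} = (11540 − 10510)/avg = 1030/11025 = 0.093424…
%ΔP_{ski rentals} = (48.5 − 73.4)/avg = -24.9/60.95 = -0.408531…
E_cross = (1030/11025) / (-24.9/60.95) = -0.2286…
E_cross < 0 ⇒ the goods are complements.

-0.23; complements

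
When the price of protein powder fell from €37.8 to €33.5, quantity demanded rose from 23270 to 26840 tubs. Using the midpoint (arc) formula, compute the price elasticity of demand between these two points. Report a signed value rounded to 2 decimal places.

-1.18

%ΔQ = (26840 − 23270) / [(23270 + 26840)/2] = 3570/25055 = 0.142486…
%ΔP = (33.5 − 37.8) / [(37.8 + 33.5)/2] = -4.3/35.65 = -0.120617…
Arc Ed = %ΔQ / %ΔP = (3570/25055) / (-4.3/35.65) = -1.1813…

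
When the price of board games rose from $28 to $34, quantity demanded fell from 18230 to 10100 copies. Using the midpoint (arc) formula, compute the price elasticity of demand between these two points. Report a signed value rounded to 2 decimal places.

-2.97

%ΔQ = (10100 − 18230) / [(18230 + 10100)/2] = -8130/14165 = -0.573949…
%ΔP = (34 − 28) / [(28 + 34)/2] = 6/31 = 0.193548…
Arc Ed = %ΔQ / %ΔP = (-8130/14165) / (6/31) = -2.9654…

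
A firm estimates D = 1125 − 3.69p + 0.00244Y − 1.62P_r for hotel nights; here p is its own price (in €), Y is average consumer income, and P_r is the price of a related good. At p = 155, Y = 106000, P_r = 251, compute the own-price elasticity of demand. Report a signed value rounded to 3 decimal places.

At the given values, D = 1125 − 3.69(155) + 0.00244(106000) − 1.62(251) = 405.07.
∂D/∂p = −3.69.
E = (-3.69) × (155/405.07) = -1.41197…

-1.412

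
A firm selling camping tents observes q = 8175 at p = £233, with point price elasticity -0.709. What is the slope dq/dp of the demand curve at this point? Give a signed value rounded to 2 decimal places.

Ed = (dq/dp)·(p/q) ⇒ dq/dp = Ed·q/p = (-0.709)·8175/233 = -24.8758…

-24.88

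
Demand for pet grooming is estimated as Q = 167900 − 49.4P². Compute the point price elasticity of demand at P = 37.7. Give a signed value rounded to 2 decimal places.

-1.44

dQ/dP = −2·49.4·P = -3724.76. At P = 37.7, Q = 97688.274.
Ed = (dQ/dP)·(P/Q) = (-3724.76) × (37.7/97688.274) = -1.4374…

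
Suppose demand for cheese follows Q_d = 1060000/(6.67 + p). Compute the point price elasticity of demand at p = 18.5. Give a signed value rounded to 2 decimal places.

-0.74

dQ_d/dp = −1060000/(6.67 + p)² = -1673.17. At p = 18.5, Q_d = 42113.6.
Ed = (dQ_d/dp)·(p/Q_d) = (-1673.17) × (18.5/42113.6) = -0.7350…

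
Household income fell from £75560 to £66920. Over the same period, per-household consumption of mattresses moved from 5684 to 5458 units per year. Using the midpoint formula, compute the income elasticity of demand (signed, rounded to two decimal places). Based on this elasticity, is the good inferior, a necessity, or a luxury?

%ΔQ = (5458 − 5684)/[( 5684 + 5458)/2] = -226/5571 = -0.040567…
%ΔIncome = (66920 − 75560)/[( 75560 + 66920)/2] = -8640/71240 = -0.121280…
E_income = (-226/5571) / (-8640/71240) = 0.3344…
0 < E_income < 1 ⇒ normal good, necessity.

0.33; necessity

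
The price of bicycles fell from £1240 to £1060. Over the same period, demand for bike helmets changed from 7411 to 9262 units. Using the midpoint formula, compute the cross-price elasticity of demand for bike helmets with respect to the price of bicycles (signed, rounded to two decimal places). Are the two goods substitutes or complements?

%ΔQ_{bike helmets} = (9262 − 7411)/avg = 1851/8336.5 = 0.222035…
%ΔP_{bicycles} = (1060 − 1240)/avg = -180/1150 = -0.156521…
E_cross = (1851/8336.5) / (-180/1150) = -1.4185…
E_cross < 0 ⇒ the goods are complements.

-1.42; complements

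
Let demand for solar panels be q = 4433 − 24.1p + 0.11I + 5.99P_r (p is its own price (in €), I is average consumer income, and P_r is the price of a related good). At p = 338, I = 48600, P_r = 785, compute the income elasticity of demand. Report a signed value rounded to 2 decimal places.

0.84

At the given values, q = 4433 − 24.1(338) + 0.11(48600) + 5.99(785) = 6335.35.
∂q/∂I = 0.11.
E = (0.11) × (48600/6335.35) = 0.8438…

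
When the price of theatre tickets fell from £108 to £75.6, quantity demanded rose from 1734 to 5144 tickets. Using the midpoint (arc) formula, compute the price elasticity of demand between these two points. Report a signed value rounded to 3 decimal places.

-2.809

%ΔQ = (5144 − 1734) / [(1734 + 5144)/2] = 3410/3439 = 0.991567…
%ΔP = (75.6 − 108) / [(108 + 75.6)/2] = -32.4/91.8 = -0.352941…
Arc Ed = %ΔQ / %ΔP = (3410/3439) / (-32.4/91.8) = -2.80944…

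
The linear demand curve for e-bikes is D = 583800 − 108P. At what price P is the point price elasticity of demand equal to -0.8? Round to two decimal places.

2402.47

Ed = −108P/(583800 − 108P). Set this equal to -0.8:
108P = 0.8·(583800 − 108P) ⇒ 108P(1 + 0.8) = 0.8·583800
P = 0.8·583800 / (108·1.8) = 2402.4691…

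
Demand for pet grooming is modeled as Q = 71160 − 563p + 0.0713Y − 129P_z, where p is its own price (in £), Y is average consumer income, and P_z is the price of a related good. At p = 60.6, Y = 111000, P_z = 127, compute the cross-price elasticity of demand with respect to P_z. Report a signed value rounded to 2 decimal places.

-0.57

At the given values, Q = 71160 − 563(60.6) + 0.0713(111000) − 129(127) = 28573.5.
∂Q/∂P_z = -129.
E = (-129) × (127/28573.5) = -0.5733…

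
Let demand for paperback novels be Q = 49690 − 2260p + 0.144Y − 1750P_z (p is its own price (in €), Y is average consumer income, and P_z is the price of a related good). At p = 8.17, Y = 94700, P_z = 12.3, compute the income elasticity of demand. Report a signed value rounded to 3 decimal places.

0.584

At the given values, Q = 49690 − 2260(8.17) + 0.144(94700) − 1750(12.3) = 23337.6.
∂Q/∂Y = 0.144.
E = (0.144) × (94700/23337.6) = 0.58432…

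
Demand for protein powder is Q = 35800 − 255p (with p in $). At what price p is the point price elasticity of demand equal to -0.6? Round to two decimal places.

52.65

Ed = −255p/(35800 − 255p). Set this equal to -0.6:
255p = 0.6·(35800 − 255p) ⇒ 255p(1 + 0.6) = 0.6·35800
p = 0.6·35800 / (255·1.6) = 52.6470…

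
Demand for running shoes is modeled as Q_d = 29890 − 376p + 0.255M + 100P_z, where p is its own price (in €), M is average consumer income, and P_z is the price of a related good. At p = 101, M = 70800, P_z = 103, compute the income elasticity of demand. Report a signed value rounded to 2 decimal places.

At the given values, Q_d = 29890 − 376(101) + 0.255(70800) + 100(103) = 20268.
∂Q_d/∂M = 0.255.
E = (0.255) × (70800/20268) = 0.8907…

0.89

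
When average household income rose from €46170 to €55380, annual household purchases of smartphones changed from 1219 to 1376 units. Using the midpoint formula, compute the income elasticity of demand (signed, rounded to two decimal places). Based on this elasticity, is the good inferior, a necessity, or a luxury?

%ΔQ = (1376 − 1219)/[( 1219 + 1376)/2] = 157/1297.5 = 0.121001…
%ΔIncome = (55380 − 46170)/[( 46170 + 55380)/2] = 9210/50775 = 0.181388…
E_income = (157/1297.5) / (9210/50775) = 0.6670…
0 < E_income < 1 ⇒ normal good, necessity.

0.67; necessity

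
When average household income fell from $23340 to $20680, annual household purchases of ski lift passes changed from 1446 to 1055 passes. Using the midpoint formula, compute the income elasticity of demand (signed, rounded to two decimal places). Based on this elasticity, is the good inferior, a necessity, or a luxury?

%ΔQ = (1055 − 1446)/[( 1446 + 1055)/2] = -391/1250.5 = -0.312674…
%ΔIncome = (20680 − 23340)/[( 23340 + 20680)/2] = -2660/22010 = -0.120854…
E_income = (-391/1250.5) / (-2660/22010) = 2.5872…
E_income > 1 ⇒ normal good, luxury.

2.59; luxury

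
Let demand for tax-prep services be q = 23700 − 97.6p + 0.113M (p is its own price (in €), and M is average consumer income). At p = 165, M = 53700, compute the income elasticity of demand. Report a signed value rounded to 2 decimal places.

At the given values, q = 23700 − 97.6(165) + 0.113(53700) = 13664.1.
∂q/∂M = 0.113.
E = (0.113) × (53700/13664.1) = 0.4440…

0.44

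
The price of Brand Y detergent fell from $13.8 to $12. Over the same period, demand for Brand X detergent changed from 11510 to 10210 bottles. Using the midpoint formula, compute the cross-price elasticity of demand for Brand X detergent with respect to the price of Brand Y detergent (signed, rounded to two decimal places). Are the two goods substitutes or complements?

%ΔQ_{Brand X detergent} = (10210 − 11510)/avg = -1300/10860 = -0.119705…
%ΔP_{Brand Y detergent} = (12 − 13.8)/avg = -1.8/12.9 = -0.139534…
E_cross = (-1300/10860) / (-1.8/12.9) = 0.8578…
E_cross > 0 ⇒ the goods are substitutes.

0.86; substitutes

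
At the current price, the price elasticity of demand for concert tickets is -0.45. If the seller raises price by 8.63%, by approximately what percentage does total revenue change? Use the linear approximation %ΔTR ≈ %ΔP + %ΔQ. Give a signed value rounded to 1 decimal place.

+4.7%

%ΔQ ≈ Ed × %ΔP = (-0.45) × (+8.63%) = -3.8835%
%ΔTR ≈ %ΔP + %ΔQ = (+8.63%) + (-3.8835%) = +4.7465%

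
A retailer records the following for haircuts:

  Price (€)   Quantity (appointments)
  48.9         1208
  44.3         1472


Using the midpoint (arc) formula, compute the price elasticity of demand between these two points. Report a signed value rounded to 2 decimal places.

%ΔQ = (1472 − 1208) / [(1208 + 1472)/2] = 264/1340 = 0.197014…
%ΔP = (44.3 − 48.9) / [(48.9 + 44.3)/2] = -4.6/46.6 = -0.098712…
Arc Ed = %ΔQ / %ΔP = (264/1340) / (-4.6/46.6) = -1.9958…

-2.00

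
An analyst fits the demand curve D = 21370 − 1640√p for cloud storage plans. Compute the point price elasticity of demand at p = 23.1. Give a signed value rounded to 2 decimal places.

-0.29

dD/dp = −1640/(2√p) = -170.611. At p = 23.1, D = 13487.8.
Ed = (dD/dp)·(p/D) = (-170.611) × (23.1/13487.8) = -0.2921…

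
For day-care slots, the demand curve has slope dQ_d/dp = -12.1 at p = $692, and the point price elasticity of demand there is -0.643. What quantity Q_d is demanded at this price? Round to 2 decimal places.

13022.08

Ed = (dQ_d/dp)·(p/Q_d) ⇒ Q_d = (dQ_d/dp)·p/Ed = (-12.1)·692/(-0.643) = 13022.0839…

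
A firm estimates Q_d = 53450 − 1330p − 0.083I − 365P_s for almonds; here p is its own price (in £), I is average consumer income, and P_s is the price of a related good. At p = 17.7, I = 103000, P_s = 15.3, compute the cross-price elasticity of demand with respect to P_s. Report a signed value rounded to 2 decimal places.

-0.35

At the given values, Q_d = 53450 − 1330(17.7) − 0.083(103000) − 365(15.3) = 15775.5.
∂Q_d/∂P_s = -365.
E = (-365) × (15.3/15775.5) = -0.3539…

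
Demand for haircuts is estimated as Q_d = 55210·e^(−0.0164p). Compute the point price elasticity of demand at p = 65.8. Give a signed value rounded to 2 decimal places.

-1.08

dQ_d/dp = −0.0164·Q_d = -307.755. At p = 65.8, Q_d = 18765.6.
Ed = (dQ_d/dp)·(p/Q_d) = (-307.755) × (65.8/18765.6) = -1.0791…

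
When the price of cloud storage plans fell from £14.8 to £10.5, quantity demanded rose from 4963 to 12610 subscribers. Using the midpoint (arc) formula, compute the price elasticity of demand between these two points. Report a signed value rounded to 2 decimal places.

%ΔQ = (12610 − 4963) / [(4963 + 12610)/2] = 7647/8786.5 = 0.870312…
%ΔP = (10.5 − 14.8) / [(14.8 + 10.5)/2] = -4.3/12.65 = -0.339920…
Arc Ed = %ΔQ / %ΔP = (7647/8786.5) / (-4.3/12.65) = -2.5603…

-2.56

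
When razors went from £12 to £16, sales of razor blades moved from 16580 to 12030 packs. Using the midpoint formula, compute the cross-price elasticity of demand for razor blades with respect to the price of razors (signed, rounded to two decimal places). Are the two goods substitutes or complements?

%ΔQ_{razor blades} = (12030 − 16580)/avg = -4550/14305 = -0.318070…
%ΔP_{razors} = (16 − 12)/avg = 4/14 = 0.285714…
E_cross = (-4550/14305) / (4/14) = -1.1132…
E_cross < 0 ⇒ the goods are complements.

-1.11; complements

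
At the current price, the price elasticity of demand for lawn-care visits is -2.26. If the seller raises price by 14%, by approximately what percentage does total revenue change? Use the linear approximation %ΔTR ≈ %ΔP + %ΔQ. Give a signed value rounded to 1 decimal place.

%ΔQ ≈ Ed × %ΔP = (-2.26) × (+14%) = -31.6400%
%ΔTR ≈ %ΔP + %ΔQ = (+14%) + (-31.6400%) = -17.6400%

-17.6%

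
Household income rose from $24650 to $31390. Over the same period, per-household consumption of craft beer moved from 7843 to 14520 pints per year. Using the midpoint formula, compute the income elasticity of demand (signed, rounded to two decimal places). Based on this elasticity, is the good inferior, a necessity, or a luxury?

%ΔQ = (14520 − 7843)/[( 7843 + 14520)/2] = 6677/11181.5 = 0.597147…
%ΔIncome = (31390 − 24650)/[( 24650 + 31390)/2] = 6740/28020 = 0.240542…
E_income = (6677/11181.5) / (6740/28020) = 2.4825…
E_income > 1 ⇒ normal good, luxury.

2.48; luxury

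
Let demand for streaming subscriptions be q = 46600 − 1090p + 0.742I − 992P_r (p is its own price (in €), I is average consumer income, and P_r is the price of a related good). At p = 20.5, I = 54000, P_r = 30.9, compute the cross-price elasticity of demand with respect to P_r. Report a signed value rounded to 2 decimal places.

At the given values, q = 46600 − 1090(20.5) + 0.742(54000) − 992(30.9) = 33670.2.
∂q/∂P_r = -992.
E = (-992) × (30.9/33670.2) = -0.9103…

-0.91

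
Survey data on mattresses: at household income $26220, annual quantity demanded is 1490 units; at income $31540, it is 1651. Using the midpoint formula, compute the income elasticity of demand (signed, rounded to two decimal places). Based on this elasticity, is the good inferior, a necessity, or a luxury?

%ΔQ = (1651 − 1490)/[( 1490 + 1651)/2] = 161/1570.5 = 0.102515…
%ΔIncome = (31540 − 26220)/[( 26220 + 31540)/2] = 5320/28880 = 0.184210…
E_income = (161/1570.5) / (5320/28880) = 0.5565…
0 < E_income < 1 ⇒ normal good, necessity.

0.56; necessity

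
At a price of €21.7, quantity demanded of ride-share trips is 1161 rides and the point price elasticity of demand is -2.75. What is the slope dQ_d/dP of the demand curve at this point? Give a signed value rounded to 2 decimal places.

Ed = (dQ_d/dP)·(P/Q_d) ⇒ dQ_d/dP = Ed·Q_d/P = (-2.75)·1161/21.7 = -147.1313…

-147.13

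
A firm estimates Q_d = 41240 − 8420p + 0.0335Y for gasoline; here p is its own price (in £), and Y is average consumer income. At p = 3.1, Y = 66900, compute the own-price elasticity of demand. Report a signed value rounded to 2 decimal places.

-1.50

At the given values, Q_d = 41240 − 8420(3.1) + 0.0335(66900) = 17379.15.
∂Q_d/∂p = −8420.
E = (-8420) × (3.1/17379.15) = -1.5019…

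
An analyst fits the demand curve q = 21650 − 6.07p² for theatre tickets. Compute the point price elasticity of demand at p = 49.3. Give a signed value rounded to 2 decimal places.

dq/dp = −2·6.07·p = -598.502. At p = 49.3, q = 6896.9257.
Ed = (dq/dp)·(p/q) = (-598.502) × (49.3/6896.9257) = -4.2781…

-4.28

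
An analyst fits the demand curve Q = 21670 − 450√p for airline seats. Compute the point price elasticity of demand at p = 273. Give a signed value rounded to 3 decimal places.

dQ/dp = −450/(2√p) = -13.6176. At p = 273, Q = 14234.8.
Ed = (dQ/dp)·(p/Q) = (-13.6176) × (273/14234.8) = -0.26116…

-0.261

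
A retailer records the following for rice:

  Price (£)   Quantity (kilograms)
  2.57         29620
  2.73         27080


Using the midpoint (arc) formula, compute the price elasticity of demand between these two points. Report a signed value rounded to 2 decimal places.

%ΔQ = (27080 − 29620) / [(29620 + 27080)/2] = -2540/28350 = -0.089594…
%ΔP = (2.73 − 2.57) / [(2.57 + 2.73)/2] = 0.16/2.65 = 0.060377…
Arc Ed = %ΔQ / %ΔP = (-2540/28350) / (0.16/2.65) = -1.4839…

-1.48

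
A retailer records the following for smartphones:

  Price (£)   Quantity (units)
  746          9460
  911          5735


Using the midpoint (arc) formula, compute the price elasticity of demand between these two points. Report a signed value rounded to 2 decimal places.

-2.46

%ΔQ = (5735 − 9460) / [(9460 + 5735)/2] = -3725/7597.5 = -0.490292…
%ΔP = (911 − 746) / [(746 + 911)/2] = 165/828.5 = 0.199155…
Arc Ed = %ΔQ / %ΔP = (-3725/7597.5) / (165/828.5) = -2.4618…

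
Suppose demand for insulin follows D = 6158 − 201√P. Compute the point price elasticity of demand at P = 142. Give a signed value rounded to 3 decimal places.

-0.318

dD/dP = −201/(2√P) = -8.43377. At P = 142, D = 3762.81.
Ed = (dD/dP)·(P/D) = (-8.43377) × (142/3762.81) = -0.31827…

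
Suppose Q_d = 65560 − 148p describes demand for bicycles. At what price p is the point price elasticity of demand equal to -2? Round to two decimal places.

295.32

Ed = −148p/(65560 − 148p). Set this equal to -2:
148p = 2·(65560 − 148p) ⇒ 148p(1 + 2) = 2·65560
p = 2·65560 / (148·3) = 295.3153…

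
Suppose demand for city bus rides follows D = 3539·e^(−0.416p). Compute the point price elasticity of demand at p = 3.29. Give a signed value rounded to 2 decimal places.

-1.37

dD/dp = −0.416·D = -374.611. At p = 3.29, D = 900.508.
Ed = (dD/dp)·(p/D) = (-374.611) × (3.29/900.508) = -1.3686…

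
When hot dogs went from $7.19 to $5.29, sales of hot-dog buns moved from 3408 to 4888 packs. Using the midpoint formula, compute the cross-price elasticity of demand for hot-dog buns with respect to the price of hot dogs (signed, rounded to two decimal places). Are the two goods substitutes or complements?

-1.17; complements

%ΔQ_{hot-dog buns} = (4888 − 3408)/avg = 1480/4148 = 0.356798…
%ΔP_{hot dogs} = (5.29 − 7.19)/avg = -1.9/6.24 = -0.304487…
E_cross = (1480/4148) / (-1.9/6.24) = -1.1718…
E_cross < 0 ⇒ the goods are complements.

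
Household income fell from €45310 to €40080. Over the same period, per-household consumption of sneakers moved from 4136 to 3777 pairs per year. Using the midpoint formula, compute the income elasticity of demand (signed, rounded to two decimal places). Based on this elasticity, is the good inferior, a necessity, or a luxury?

0.74; necessity

%ΔQ = (3777 − 4136)/[( 4136 + 3777)/2] = -359/3956.5 = -0.090736…
%ΔIncome = (40080 − 45310)/[( 45310 + 40080)/2] = -5230/42695 = -0.122496…
E_income = (-359/3956.5) / (-5230/42695) = 0.7407…
0 < E_income < 1 ⇒ normal good, necessity.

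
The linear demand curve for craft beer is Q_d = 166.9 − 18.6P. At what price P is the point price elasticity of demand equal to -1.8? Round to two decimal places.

Ed = −18.6P/(166.9 − 18.6P). Set this equal to -1.8:
18.6P = 1.8·(166.9 − 18.6P) ⇒ 18.6P(1 + 1.8) = 1.8·166.9
P = 1.8·166.9 / (18.6·2.8) = 5.7684…

5.77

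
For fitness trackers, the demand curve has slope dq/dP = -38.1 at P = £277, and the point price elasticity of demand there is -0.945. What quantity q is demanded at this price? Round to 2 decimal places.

11167.94

Ed = (dq/dP)·(P/q) ⇒ q = (dq/dP)·P/Ed = (-38.1)·277/(-0.945) = 11167.9365…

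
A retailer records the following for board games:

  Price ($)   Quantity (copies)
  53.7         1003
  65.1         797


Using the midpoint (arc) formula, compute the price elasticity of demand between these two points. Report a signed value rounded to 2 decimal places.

%ΔQ = (797 − 1003) / [(1003 + 797)/2] = -206/900 = -0.228888…
%ΔP = (65.1 − 53.7) / [(53.7 + 65.1)/2] = 11.4/59.4 = 0.191919…
Arc Ed = %ΔQ / %ΔP = (-206/900) / (11.4/59.4) = -1.1926…

-1.19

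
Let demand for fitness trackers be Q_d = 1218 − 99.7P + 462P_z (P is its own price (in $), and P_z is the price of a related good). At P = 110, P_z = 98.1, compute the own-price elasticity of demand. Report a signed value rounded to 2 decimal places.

-0.31

At the given values, Q_d = 1218 − 99.7(110) + 462(98.1) = 35573.2.
∂Q_d/∂P = −99.7.
E = (-99.7) × (110/35573.2) = -0.3082…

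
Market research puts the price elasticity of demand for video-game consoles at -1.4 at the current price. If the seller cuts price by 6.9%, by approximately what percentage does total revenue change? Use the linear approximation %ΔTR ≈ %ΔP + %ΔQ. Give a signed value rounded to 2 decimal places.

%ΔQ ≈ Ed × %ΔP = (-1.4) × (-6.9%) = +9.6600%
%ΔTR ≈ %ΔP + %ΔQ = (-6.9%) + (+9.6600%) = +2.7600%

+2.76%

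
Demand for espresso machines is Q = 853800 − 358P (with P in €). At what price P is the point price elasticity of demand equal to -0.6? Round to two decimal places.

894.34

Ed = −358P/(853800 − 358P). Set this equal to -0.6:
358P = 0.6·(853800 − 358P) ⇒ 358P(1 + 0.6) = 0.6·853800
P = 0.6·853800 / (358·1.6) = 894.3435…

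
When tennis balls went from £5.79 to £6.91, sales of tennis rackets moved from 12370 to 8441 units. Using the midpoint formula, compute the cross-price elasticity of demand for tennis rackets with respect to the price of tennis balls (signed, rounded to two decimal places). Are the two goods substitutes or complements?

-2.14; complements

%ΔQ_{tennis rackets} = (8441 − 12370)/avg = -3929/10405.5 = -0.377588…
%ΔP_{tennis balls} = (6.91 − 5.79)/avg = 1.12/6.35 = 0.176377…
E_cross = (-3929/10405.5) / (1.12/6.35) = -2.1407…
E_cross < 0 ⇒ the goods are complements.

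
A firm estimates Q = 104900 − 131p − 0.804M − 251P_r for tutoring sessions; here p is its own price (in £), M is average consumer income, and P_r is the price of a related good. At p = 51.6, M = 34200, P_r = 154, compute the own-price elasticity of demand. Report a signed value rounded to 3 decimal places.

-0.211

At the given values, Q = 104900 − 131(51.6) − 0.804(34200) − 251(154) = 31989.6.
∂Q/∂p = −131.
E = (-131) × (51.6/31989.6) = -0.21130…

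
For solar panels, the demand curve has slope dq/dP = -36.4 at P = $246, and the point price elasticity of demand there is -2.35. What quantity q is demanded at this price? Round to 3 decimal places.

3810.383

Ed = (dq/dP)·(P/q) ⇒ q = (dq/dP)·P/Ed = (-36.4)·246/(-2.35) = 3810.38297…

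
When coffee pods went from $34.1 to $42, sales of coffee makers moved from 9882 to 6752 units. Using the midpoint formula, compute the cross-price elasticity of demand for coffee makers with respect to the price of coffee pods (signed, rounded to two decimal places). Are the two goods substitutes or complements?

-1.81; complements

%ΔQ_{coffee makers} = (6752 − 9882)/avg = -3130/8317 = -0.376337…
%ΔP_{coffee pods} = (42 − 34.1)/avg = 7.9/38.05 = 0.207621…
E_cross = (-3130/8317) / (7.9/38.05) = -1.8126…
E_cross < 0 ⇒ the goods are complements.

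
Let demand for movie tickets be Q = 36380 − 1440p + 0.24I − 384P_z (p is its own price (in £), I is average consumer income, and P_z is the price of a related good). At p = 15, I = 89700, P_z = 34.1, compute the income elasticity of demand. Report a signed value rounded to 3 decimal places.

0.927

At the given values, Q = 36380 − 1440(15) + 0.24(89700) − 384(34.1) = 23213.6.
∂Q/∂I = 0.24.
E = (0.24) × (89700/23213.6) = 0.92738…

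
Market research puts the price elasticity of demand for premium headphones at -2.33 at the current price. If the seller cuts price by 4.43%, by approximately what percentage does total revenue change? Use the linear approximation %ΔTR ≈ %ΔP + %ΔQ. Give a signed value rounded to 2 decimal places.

+5.89%

%ΔQ ≈ Ed × %ΔP = (-2.33) × (-4.43%) = +10.3219%
%ΔTR ≈ %ΔP + %ΔQ = (-4.43%) + (+10.3219%) = +5.8919%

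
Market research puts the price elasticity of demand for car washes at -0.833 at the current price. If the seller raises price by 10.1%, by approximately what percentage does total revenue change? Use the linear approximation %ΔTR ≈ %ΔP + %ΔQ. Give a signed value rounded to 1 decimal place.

+1.7%

%ΔQ ≈ Ed × %ΔP = (-0.833) × (+10.1%) = -8.4133%
%ΔTR ≈ %ΔP + %ΔQ = (+10.1%) + (-8.4133%) = +1.6867%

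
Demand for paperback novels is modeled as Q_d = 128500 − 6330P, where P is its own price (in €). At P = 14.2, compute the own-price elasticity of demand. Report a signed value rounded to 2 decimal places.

-2.33

At the given values, Q_d = 128500 − 6330(14.2) = 38614.
∂Q_d/∂P = −6330.
E = (-6330) × (14.2/38614) = -2.3278…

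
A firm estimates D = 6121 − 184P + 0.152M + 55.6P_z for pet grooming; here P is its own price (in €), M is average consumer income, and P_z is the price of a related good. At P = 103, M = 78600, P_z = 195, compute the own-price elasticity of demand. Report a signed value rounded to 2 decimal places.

At the given values, D = 6121 − 184(103) + 0.152(78600) + 55.6(195) = 9958.2.
∂D/∂P = −184.
E = (-184) × (103/9958.2) = -1.9031…

-1.90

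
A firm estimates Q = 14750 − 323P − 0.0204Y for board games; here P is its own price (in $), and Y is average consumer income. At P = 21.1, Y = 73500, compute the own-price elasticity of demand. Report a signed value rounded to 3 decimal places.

-1.059

At the given values, Q = 14750 − 323(21.1) − 0.0204(73500) = 6435.3.
∂Q/∂P = −323.
E = (-323) × (21.1/6435.3) = -1.05904…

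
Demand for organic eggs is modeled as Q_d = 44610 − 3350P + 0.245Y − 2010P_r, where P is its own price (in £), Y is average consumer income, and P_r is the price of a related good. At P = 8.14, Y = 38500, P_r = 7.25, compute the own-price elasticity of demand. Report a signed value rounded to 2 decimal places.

-2.23

At the given values, Q_d = 44610 − 3350(8.14) + 0.245(38500) − 2010(7.25) = 12201.
∂Q_d/∂P = −3350.
E = (-3350) × (8.14/12201) = -2.2349…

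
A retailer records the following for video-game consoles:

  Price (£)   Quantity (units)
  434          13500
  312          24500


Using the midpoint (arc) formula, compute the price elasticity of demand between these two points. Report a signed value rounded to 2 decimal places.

%ΔQ = (24500 − 13500) / [(13500 + 24500)/2] = 11000/19000 = 0.578947…
%ΔP = (312 − 434) / [(434 + 312)/2] = -122/373 = -0.327077…
Arc Ed = %ΔQ / %ΔP = (11000/19000) / (-122/373) = -1.7700…

-1.77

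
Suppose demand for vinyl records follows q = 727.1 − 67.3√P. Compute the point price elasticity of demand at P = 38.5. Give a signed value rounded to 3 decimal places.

dq/dP = −67.3/(2√P) = -5.42319. At P = 38.5, q = 309.514.
Ed = (dq/dP)·(P/q) = (-5.42319) × (38.5/309.514) = -0.67458…

-0.675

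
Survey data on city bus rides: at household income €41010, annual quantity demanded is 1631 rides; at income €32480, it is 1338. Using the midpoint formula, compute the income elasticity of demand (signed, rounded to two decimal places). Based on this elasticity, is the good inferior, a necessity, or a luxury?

%ΔQ = (1338 − 1631)/[( 1631 + 1338)/2] = -293/1484.5 = -0.197372…
%ΔIncome = (32480 − 41010)/[( 41010 + 32480)/2] = -8530/36745 = -0.232140…
E_income = (-293/1484.5) / (-8530/36745) = 0.8502…
0 < E_income < 1 ⇒ normal good, necessity.

0.85; necessity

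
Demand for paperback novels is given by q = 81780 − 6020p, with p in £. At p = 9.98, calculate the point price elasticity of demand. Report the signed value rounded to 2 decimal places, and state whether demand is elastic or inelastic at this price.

dq/dp = −6020. At p = 9.98, q = 81780 − 6020(9.98) = 21700.4.
Ed = (dq/dp)·(p/q) = −6020 × (9.98/21700.4) = -2.7685…
|Ed| = 2.77 > 1, so demand is elastic.

-2.77; elastic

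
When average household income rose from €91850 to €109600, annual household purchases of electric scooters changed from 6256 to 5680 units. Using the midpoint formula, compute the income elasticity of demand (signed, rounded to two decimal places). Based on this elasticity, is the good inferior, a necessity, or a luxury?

%ΔQ = (5680 − 6256)/[( 6256 + 5680)/2] = -576/5968 = -0.096514…
%ΔIncome = (109600 − 91850)/[( 91850 + 109600)/2] = 17750/100725 = 0.176222…
E_income = (-576/5968) / (17750/100725) = -0.5476…
E_income < 0 ⇒ inferior good.

-0.55; inferior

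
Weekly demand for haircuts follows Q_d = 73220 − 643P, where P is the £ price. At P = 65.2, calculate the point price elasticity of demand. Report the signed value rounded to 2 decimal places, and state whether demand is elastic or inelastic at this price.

dQ_d/dP = −643. At P = 65.2, Q_d = 73220 − 643(65.2) = 31296.4.
Ed = (dQ_d/dP)·(P/Q_d) = −643 × (65.2/31296.4) = -1.3395…
|Ed| = 1.34 > 1, so demand is elastic.

-1.34; elastic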